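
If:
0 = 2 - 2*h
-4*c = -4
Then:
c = 1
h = 1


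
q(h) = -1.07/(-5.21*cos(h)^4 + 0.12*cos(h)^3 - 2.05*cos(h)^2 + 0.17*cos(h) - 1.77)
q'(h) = -1.07*(-20.84*sin(h)*cos(h)^3 + 0.36*sin(h)*cos(h)^2 - 4.1*sin(h)*cos(h) + 0.17*sin(h))/(-5.21*cos(h)^4 + 0.12*cos(h)^3 - 2.05*cos(h)^2 + 0.17*cos(h) - 1.77)^2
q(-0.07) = 0.12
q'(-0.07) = -0.02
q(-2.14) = 0.37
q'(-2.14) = 0.61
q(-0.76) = 0.26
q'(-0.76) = -0.46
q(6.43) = 0.13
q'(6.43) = 0.05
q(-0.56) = 0.19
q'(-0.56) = -0.27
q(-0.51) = 0.17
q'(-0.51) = -0.24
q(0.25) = 0.13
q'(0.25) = 0.09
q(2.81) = 0.13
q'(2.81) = -0.12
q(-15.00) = 0.22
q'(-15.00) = 0.37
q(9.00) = 0.15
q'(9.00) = -0.16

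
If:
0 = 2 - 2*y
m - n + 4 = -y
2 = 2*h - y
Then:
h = 3/2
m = n - 5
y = 1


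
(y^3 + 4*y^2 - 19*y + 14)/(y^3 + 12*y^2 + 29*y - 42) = (y - 2)/(y + 6)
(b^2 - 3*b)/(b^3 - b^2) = (b - 3)/(b*(b - 1))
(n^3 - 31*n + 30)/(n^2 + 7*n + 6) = (n^2 - 6*n + 5)/(n + 1)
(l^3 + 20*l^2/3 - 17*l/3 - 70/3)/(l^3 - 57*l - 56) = (3*l^2 - l - 10)/(3*(l^2 - 7*l - 8))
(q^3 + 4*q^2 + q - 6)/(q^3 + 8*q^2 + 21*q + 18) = (q - 1)/(q + 3)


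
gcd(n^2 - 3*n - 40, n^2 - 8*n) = n - 8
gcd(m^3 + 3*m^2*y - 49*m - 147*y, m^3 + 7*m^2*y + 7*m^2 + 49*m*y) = m + 7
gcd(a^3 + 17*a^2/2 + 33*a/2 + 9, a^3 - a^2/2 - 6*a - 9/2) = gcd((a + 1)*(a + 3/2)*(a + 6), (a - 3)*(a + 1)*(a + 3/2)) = a^2 + 5*a/2 + 3/2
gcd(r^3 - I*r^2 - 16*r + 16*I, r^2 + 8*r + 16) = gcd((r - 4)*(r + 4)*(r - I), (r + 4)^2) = r + 4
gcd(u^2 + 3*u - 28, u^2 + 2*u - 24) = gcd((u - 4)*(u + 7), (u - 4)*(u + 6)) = u - 4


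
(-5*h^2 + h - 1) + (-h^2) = -6*h^2 + h - 1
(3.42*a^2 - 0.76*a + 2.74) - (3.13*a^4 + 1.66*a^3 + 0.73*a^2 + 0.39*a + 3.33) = -3.13*a^4 - 1.66*a^3 + 2.69*a^2 - 1.15*a - 0.59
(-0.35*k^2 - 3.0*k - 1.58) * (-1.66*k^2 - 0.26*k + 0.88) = 0.581*k^4 + 5.071*k^3 + 3.0948*k^2 - 2.2292*k - 1.3904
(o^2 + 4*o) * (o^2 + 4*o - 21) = o^4 + 8*o^3 - 5*o^2 - 84*o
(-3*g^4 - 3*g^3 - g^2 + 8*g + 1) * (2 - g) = 3*g^5 - 3*g^4 - 5*g^3 - 10*g^2 + 15*g + 2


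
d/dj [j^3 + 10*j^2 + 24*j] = 3*j^2 + 20*j + 24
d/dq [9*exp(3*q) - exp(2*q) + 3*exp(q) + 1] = (27*exp(2*q) - 2*exp(q) + 3)*exp(q)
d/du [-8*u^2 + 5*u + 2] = 5 - 16*u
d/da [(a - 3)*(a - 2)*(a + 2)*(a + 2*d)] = 4*a^3 + 6*a^2*d - 9*a^2 - 12*a*d - 8*a - 8*d + 12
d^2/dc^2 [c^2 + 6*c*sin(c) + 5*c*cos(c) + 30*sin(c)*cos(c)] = -6*c*sin(c) - 5*c*cos(c) - 10*sin(c) - 60*sin(2*c) + 12*cos(c) + 2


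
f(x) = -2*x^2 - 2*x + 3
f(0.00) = 3.00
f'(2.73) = -12.92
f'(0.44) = -3.76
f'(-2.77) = 9.08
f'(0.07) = -2.28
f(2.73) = -17.37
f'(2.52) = -12.08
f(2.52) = -14.74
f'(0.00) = -2.00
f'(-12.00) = 46.00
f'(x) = -4*x - 2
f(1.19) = -2.21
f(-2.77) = -6.81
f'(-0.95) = 1.80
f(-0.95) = 3.10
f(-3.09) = -9.92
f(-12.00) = -261.00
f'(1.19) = -6.76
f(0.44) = 1.73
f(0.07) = 2.85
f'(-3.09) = 10.36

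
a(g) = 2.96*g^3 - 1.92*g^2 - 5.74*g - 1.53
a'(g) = 8.88*g^2 - 3.84*g - 5.74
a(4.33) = 177.92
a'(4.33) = 144.12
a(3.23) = 59.65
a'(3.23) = 74.50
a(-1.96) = -19.94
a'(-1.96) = 35.90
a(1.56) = -3.92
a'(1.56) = 9.88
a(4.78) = 250.44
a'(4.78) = 178.80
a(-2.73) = -60.39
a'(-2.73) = 70.92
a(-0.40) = 0.27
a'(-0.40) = -2.78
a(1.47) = -4.71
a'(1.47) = 7.80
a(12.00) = 4767.99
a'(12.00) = 1226.90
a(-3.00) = -81.51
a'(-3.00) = 85.70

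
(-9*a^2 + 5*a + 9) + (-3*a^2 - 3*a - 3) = -12*a^2 + 2*a + 6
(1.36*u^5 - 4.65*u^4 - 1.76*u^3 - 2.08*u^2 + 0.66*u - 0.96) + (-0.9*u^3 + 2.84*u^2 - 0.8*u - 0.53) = 1.36*u^5 - 4.65*u^4 - 2.66*u^3 + 0.76*u^2 - 0.14*u - 1.49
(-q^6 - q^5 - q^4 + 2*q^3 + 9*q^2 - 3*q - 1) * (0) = 0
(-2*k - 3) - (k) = -3*k - 3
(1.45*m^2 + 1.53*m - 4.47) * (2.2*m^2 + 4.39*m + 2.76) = 3.19*m^4 + 9.7315*m^3 + 0.8847*m^2 - 15.4005*m - 12.3372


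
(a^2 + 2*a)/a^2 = (a + 2)/a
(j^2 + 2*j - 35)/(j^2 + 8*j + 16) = (j^2 + 2*j - 35)/(j^2 + 8*j + 16)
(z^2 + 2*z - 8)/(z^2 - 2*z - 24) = (z - 2)/(z - 6)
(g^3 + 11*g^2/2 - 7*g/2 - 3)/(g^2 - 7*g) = (2*g^3 + 11*g^2 - 7*g - 6)/(2*g*(g - 7))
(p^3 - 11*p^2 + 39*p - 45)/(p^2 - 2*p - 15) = (p^2 - 6*p + 9)/(p + 3)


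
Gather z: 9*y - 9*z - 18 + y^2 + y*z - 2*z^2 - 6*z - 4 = y^2 + 9*y - 2*z^2 + z*(y - 15) - 22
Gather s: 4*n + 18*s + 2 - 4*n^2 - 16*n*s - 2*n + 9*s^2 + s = -4*n^2 + 2*n + 9*s^2 + s*(19 - 16*n) + 2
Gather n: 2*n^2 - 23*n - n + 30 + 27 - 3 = 2*n^2 - 24*n + 54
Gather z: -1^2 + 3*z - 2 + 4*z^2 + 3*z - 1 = 4*z^2 + 6*z - 4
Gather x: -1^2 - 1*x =-x - 1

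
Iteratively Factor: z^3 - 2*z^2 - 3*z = (z - 3)*(z^2 + z) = z*(z - 3)*(z + 1)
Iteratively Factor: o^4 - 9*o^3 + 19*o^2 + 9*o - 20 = (o - 1)*(o^3 - 8*o^2 + 11*o + 20) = (o - 5)*(o - 1)*(o^2 - 3*o - 4) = (o - 5)*(o - 1)*(o + 1)*(o - 4)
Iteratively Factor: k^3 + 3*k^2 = (k)*(k^2 + 3*k) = k^2*(k + 3)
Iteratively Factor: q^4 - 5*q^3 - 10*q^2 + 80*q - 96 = (q - 3)*(q^3 - 2*q^2 - 16*q + 32) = (q - 4)*(q - 3)*(q^2 + 2*q - 8) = (q - 4)*(q - 3)*(q - 2)*(q + 4)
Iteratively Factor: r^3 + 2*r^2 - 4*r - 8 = (r + 2)*(r^2 - 4) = (r - 2)*(r + 2)*(r + 2)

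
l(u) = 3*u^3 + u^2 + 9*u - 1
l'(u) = 9*u^2 + 2*u + 9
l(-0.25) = -3.23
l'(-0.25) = 9.06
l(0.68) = 6.53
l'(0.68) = 14.52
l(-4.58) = -309.46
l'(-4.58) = 188.63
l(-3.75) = -178.89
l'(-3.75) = 128.06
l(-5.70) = -575.39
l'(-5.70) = 290.01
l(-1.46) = -21.34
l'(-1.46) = 25.26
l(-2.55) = -67.19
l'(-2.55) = 62.42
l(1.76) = 34.29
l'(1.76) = 40.40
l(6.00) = 737.00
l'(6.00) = 345.00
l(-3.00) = -100.00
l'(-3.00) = 84.00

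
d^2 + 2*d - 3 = (d - 1)*(d + 3)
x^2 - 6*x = x*(x - 6)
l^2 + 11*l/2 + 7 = (l + 2)*(l + 7/2)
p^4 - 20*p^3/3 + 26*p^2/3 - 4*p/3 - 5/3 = (p - 5)*(p - 1)^2*(p + 1/3)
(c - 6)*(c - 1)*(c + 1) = c^3 - 6*c^2 - c + 6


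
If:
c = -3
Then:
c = -3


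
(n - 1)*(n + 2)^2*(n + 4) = n^4 + 7*n^3 + 12*n^2 - 4*n - 16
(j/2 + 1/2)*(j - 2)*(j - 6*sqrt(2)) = j^3/2 - 3*sqrt(2)*j^2 - j^2/2 - j + 3*sqrt(2)*j + 6*sqrt(2)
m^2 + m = m*(m + 1)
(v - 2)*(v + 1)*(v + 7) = v^3 + 6*v^2 - 9*v - 14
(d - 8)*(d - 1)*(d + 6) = d^3 - 3*d^2 - 46*d + 48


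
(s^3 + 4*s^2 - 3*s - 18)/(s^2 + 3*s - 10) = (s^2 + 6*s + 9)/(s + 5)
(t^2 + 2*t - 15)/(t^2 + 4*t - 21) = (t + 5)/(t + 7)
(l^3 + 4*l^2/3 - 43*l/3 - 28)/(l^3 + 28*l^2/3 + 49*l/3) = (l^2 - l - 12)/(l*(l + 7))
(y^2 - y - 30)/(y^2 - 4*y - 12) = (y + 5)/(y + 2)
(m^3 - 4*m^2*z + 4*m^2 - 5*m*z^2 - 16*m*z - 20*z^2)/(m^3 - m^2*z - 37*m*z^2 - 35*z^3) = (-m^2 + 5*m*z - 4*m + 20*z)/(-m^2 + 2*m*z + 35*z^2)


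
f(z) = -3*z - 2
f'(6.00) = -3.00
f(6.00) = -20.00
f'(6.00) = -3.00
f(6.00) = -20.00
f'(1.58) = -3.00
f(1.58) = -6.74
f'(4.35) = -3.00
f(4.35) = -15.05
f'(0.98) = -3.00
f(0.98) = -4.94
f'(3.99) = -3.00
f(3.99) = -13.97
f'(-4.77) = -3.00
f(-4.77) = 12.31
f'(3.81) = -3.00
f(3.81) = -13.43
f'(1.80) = -3.00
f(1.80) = -7.40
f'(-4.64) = -3.00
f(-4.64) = 11.92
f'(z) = -3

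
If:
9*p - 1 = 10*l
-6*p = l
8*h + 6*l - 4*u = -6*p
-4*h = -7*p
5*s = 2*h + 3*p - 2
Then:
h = 7/276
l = -2/23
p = 1/69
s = -263/690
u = -4/69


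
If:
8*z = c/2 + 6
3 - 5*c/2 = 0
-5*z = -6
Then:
No Solution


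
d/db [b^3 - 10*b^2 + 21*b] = 3*b^2 - 20*b + 21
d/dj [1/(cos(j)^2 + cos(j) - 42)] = (2*cos(j) + 1)*sin(j)/(cos(j)^2 + cos(j) - 42)^2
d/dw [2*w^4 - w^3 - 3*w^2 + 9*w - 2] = 8*w^3 - 3*w^2 - 6*w + 9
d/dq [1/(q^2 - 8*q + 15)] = 2*(4 - q)/(q^2 - 8*q + 15)^2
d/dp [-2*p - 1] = -2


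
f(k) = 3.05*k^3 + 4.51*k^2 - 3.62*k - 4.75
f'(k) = 9.15*k^2 + 9.02*k - 3.62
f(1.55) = 11.83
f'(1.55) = 32.34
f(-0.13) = -4.21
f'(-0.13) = -4.64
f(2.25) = 44.68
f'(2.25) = 63.00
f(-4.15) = -130.05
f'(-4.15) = 116.53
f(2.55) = 65.92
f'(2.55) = 78.88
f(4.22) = 289.50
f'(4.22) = 197.39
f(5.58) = 645.39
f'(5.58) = 331.61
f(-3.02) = -36.69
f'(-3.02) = 52.59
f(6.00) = 794.69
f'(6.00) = 379.90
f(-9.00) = -1830.31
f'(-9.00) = 656.35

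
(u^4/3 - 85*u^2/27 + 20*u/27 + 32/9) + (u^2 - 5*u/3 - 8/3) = u^4/3 - 58*u^2/27 - 25*u/27 + 8/9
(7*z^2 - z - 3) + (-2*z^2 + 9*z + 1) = 5*z^2 + 8*z - 2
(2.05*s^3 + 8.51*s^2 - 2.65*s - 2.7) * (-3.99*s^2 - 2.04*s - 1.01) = -8.1795*s^5 - 38.1369*s^4 - 8.8574*s^3 + 7.5839*s^2 + 8.1845*s + 2.727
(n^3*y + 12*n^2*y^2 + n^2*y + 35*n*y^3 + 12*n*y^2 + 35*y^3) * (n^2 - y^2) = n^5*y + 12*n^4*y^2 + n^4*y + 34*n^3*y^3 + 12*n^3*y^2 - 12*n^2*y^4 + 34*n^2*y^3 - 35*n*y^5 - 12*n*y^4 - 35*y^5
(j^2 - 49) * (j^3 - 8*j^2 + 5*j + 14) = j^5 - 8*j^4 - 44*j^3 + 406*j^2 - 245*j - 686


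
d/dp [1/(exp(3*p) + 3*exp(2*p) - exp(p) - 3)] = (-3*exp(2*p) - 6*exp(p) + 1)*exp(p)/(exp(3*p) + 3*exp(2*p) - exp(p) - 3)^2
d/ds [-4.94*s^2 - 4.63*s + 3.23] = -9.88*s - 4.63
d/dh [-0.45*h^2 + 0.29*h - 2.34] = 0.29 - 0.9*h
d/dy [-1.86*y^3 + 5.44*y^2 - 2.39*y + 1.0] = -5.58*y^2 + 10.88*y - 2.39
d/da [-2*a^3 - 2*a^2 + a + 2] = -6*a^2 - 4*a + 1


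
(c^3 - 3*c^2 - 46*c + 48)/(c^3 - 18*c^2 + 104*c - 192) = (c^2 + 5*c - 6)/(c^2 - 10*c + 24)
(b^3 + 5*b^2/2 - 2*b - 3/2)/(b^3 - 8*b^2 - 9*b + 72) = (2*b^2 - b - 1)/(2*(b^2 - 11*b + 24))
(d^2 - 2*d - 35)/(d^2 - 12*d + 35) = (d + 5)/(d - 5)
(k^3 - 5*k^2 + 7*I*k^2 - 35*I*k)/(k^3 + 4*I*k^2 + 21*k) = (k - 5)/(k - 3*I)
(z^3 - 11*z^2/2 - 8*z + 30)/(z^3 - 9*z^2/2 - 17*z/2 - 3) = (2*z^2 + z - 10)/(2*z^2 + 3*z + 1)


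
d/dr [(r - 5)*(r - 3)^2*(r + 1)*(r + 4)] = 5*r^4 - 24*r^3 - 36*r^2 + 212*r - 69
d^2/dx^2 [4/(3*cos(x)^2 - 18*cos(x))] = 2*(-2*(1 - cos(2*x))^2 - 45*cos(x) - 38*cos(2*x) + 9*cos(3*x) + 114)/(3*(cos(x) - 6)^3*cos(x)^3)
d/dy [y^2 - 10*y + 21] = 2*y - 10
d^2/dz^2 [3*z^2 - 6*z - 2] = 6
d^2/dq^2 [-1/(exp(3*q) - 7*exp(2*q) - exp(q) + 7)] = (-2*(-3*exp(2*q) + 14*exp(q) + 1)^2*exp(q) + (9*exp(2*q) - 28*exp(q) - 1)*(exp(3*q) - 7*exp(2*q) - exp(q) + 7))*exp(q)/(exp(3*q) - 7*exp(2*q) - exp(q) + 7)^3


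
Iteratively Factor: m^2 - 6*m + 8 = (m - 4)*(m - 2)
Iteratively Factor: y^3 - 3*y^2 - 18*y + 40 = (y - 5)*(y^2 + 2*y - 8) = (y - 5)*(y - 2)*(y + 4)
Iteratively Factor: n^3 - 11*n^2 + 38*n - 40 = (n - 5)*(n^2 - 6*n + 8) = (n - 5)*(n - 2)*(n - 4)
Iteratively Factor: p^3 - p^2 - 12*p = (p - 4)*(p^2 + 3*p) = (p - 4)*(p + 3)*(p)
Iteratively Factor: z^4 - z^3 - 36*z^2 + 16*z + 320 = (z + 4)*(z^3 - 5*z^2 - 16*z + 80) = (z - 4)*(z + 4)*(z^2 - z - 20) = (z - 4)*(z + 4)^2*(z - 5)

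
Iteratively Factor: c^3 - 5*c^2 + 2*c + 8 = (c - 4)*(c^2 - c - 2) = (c - 4)*(c + 1)*(c - 2)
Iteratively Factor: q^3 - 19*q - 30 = (q + 2)*(q^2 - 2*q - 15) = (q - 5)*(q + 2)*(q + 3)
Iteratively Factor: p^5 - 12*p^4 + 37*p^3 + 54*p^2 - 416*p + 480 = (p - 2)*(p^4 - 10*p^3 + 17*p^2 + 88*p - 240) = (p - 4)*(p - 2)*(p^3 - 6*p^2 - 7*p + 60) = (p - 4)^2*(p - 2)*(p^2 - 2*p - 15) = (p - 4)^2*(p - 2)*(p + 3)*(p - 5)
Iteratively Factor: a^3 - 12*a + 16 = (a - 2)*(a^2 + 2*a - 8) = (a - 2)*(a + 4)*(a - 2)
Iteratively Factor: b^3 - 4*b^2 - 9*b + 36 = (b - 4)*(b^2 - 9) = (b - 4)*(b + 3)*(b - 3)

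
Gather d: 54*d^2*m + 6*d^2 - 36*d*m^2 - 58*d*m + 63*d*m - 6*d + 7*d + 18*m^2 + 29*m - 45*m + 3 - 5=d^2*(54*m + 6) + d*(-36*m^2 + 5*m + 1) + 18*m^2 - 16*m - 2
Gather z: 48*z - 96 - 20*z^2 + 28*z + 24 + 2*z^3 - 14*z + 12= 2*z^3 - 20*z^2 + 62*z - 60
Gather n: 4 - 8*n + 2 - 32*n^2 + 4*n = -32*n^2 - 4*n + 6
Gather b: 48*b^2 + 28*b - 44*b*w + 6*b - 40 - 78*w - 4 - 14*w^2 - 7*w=48*b^2 + b*(34 - 44*w) - 14*w^2 - 85*w - 44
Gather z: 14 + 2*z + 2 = 2*z + 16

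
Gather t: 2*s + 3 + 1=2*s + 4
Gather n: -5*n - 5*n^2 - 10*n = -5*n^2 - 15*n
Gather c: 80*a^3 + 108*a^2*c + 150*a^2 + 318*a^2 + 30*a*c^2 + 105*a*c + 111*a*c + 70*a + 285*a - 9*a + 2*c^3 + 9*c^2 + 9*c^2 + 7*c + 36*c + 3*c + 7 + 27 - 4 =80*a^3 + 468*a^2 + 346*a + 2*c^3 + c^2*(30*a + 18) + c*(108*a^2 + 216*a + 46) + 30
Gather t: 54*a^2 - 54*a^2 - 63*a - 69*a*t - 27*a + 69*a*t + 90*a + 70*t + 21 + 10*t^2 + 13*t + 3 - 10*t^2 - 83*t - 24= 0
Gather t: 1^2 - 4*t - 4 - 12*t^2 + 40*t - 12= -12*t^2 + 36*t - 15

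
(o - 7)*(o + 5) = o^2 - 2*o - 35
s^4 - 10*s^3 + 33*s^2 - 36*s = s*(s - 4)*(s - 3)^2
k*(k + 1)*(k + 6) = k^3 + 7*k^2 + 6*k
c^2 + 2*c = c*(c + 2)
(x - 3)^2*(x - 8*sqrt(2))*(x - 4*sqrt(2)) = x^4 - 12*sqrt(2)*x^3 - 6*x^3 + 73*x^2 + 72*sqrt(2)*x^2 - 384*x - 108*sqrt(2)*x + 576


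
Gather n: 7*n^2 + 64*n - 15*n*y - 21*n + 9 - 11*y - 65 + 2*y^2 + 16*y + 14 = 7*n^2 + n*(43 - 15*y) + 2*y^2 + 5*y - 42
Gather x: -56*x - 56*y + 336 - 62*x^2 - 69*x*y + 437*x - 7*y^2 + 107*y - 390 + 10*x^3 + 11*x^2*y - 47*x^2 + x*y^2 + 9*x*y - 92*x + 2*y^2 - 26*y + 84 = 10*x^3 + x^2*(11*y - 109) + x*(y^2 - 60*y + 289) - 5*y^2 + 25*y + 30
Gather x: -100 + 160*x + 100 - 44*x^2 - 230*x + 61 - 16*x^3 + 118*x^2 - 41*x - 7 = -16*x^3 + 74*x^2 - 111*x + 54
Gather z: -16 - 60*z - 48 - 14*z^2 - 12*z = -14*z^2 - 72*z - 64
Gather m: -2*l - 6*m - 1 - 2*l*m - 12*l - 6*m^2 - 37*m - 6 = -14*l - 6*m^2 + m*(-2*l - 43) - 7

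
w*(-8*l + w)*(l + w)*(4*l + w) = -32*l^3*w - 36*l^2*w^2 - 3*l*w^3 + w^4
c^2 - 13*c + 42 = (c - 7)*(c - 6)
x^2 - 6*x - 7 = (x - 7)*(x + 1)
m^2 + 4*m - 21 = (m - 3)*(m + 7)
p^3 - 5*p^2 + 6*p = p*(p - 3)*(p - 2)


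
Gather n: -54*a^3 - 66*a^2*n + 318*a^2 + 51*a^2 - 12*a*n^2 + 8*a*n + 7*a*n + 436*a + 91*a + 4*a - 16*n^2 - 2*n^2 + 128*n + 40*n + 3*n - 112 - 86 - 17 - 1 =-54*a^3 + 369*a^2 + 531*a + n^2*(-12*a - 18) + n*(-66*a^2 + 15*a + 171) - 216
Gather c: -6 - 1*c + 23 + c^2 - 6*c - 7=c^2 - 7*c + 10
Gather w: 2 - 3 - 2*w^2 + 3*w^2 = w^2 - 1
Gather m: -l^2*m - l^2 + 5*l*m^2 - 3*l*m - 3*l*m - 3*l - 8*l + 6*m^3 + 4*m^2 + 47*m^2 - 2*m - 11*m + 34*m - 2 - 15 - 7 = -l^2 - 11*l + 6*m^3 + m^2*(5*l + 51) + m*(-l^2 - 6*l + 21) - 24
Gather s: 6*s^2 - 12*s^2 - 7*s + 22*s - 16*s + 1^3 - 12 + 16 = -6*s^2 - s + 5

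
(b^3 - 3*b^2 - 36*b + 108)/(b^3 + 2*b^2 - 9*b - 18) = (b^2 - 36)/(b^2 + 5*b + 6)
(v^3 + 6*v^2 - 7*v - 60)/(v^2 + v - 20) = (v^2 + v - 12)/(v - 4)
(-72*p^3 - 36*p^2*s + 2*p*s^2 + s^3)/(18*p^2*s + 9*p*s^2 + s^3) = (-12*p^2 - 4*p*s + s^2)/(s*(3*p + s))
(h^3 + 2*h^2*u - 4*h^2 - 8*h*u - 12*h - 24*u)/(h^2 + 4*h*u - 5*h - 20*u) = (h^3 + 2*h^2*u - 4*h^2 - 8*h*u - 12*h - 24*u)/(h^2 + 4*h*u - 5*h - 20*u)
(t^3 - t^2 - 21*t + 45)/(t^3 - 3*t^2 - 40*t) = (t^2 - 6*t + 9)/(t*(t - 8))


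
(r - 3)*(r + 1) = r^2 - 2*r - 3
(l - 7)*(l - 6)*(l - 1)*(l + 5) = l^4 - 9*l^3 - 15*l^2 + 233*l - 210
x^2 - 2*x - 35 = (x - 7)*(x + 5)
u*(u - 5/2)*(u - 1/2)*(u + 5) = u^4 + 2*u^3 - 55*u^2/4 + 25*u/4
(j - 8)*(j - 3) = j^2 - 11*j + 24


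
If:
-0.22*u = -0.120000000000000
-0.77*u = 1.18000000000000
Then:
No Solution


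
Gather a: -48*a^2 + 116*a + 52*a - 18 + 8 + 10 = -48*a^2 + 168*a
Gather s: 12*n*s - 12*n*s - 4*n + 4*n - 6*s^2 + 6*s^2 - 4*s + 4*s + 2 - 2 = 0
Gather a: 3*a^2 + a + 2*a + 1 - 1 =3*a^2 + 3*a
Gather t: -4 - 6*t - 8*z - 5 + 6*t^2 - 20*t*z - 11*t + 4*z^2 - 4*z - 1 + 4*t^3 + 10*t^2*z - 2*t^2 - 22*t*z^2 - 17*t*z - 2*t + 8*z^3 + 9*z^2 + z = 4*t^3 + t^2*(10*z + 4) + t*(-22*z^2 - 37*z - 19) + 8*z^3 + 13*z^2 - 11*z - 10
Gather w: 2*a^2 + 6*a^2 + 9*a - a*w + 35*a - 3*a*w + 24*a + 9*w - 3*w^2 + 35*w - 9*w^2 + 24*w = 8*a^2 + 68*a - 12*w^2 + w*(68 - 4*a)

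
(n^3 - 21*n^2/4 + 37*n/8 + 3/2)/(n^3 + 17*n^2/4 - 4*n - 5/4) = (n^2 - 11*n/2 + 6)/(n^2 + 4*n - 5)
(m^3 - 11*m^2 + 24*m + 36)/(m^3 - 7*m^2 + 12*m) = (m^3 - 11*m^2 + 24*m + 36)/(m*(m^2 - 7*m + 12))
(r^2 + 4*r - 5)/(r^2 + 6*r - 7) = (r + 5)/(r + 7)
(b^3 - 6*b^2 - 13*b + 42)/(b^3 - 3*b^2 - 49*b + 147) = (b^2 + b - 6)/(b^2 + 4*b - 21)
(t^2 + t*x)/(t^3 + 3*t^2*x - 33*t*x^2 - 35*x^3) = t/(t^2 + 2*t*x - 35*x^2)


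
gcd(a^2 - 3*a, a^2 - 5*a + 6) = a - 3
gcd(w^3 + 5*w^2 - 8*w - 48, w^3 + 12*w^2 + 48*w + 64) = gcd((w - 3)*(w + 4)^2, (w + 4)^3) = w^2 + 8*w + 16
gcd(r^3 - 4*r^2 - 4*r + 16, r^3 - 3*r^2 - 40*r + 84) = r - 2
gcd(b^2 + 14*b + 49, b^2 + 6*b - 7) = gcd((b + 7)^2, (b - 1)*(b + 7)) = b + 7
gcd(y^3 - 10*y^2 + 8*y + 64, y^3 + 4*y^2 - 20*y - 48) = y^2 - 2*y - 8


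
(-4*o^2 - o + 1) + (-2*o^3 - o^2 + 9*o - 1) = -2*o^3 - 5*o^2 + 8*o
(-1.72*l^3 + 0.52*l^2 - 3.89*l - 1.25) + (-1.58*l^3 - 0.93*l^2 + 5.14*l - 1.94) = -3.3*l^3 - 0.41*l^2 + 1.25*l - 3.19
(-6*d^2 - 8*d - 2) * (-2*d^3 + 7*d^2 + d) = 12*d^5 - 26*d^4 - 58*d^3 - 22*d^2 - 2*d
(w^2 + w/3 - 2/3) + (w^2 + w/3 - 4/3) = 2*w^2 + 2*w/3 - 2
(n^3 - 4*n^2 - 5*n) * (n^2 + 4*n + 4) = n^5 - 17*n^3 - 36*n^2 - 20*n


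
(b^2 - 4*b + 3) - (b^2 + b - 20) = 23 - 5*b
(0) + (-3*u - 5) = -3*u - 5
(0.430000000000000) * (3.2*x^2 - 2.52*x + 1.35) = 1.376*x^2 - 1.0836*x + 0.5805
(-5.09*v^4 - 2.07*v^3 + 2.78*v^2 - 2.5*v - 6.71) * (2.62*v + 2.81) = -13.3358*v^5 - 19.7263*v^4 + 1.4669*v^3 + 1.2618*v^2 - 24.6052*v - 18.8551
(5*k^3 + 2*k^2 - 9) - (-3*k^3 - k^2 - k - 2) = 8*k^3 + 3*k^2 + k - 7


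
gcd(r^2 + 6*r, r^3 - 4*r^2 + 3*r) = r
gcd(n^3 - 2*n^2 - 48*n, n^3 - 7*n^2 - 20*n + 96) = n - 8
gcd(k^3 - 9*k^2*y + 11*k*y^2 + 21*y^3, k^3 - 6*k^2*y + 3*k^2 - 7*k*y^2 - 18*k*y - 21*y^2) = -k^2 + 6*k*y + 7*y^2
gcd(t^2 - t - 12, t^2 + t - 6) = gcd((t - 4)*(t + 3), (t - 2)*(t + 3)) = t + 3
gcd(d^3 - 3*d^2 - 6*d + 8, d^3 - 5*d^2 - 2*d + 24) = d^2 - 2*d - 8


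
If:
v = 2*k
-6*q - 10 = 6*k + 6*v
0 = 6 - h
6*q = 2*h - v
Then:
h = 6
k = -11/8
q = 59/24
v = -11/4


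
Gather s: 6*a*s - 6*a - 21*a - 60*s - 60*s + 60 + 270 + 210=-27*a + s*(6*a - 120) + 540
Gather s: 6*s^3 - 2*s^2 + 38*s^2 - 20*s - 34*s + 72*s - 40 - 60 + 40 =6*s^3 + 36*s^2 + 18*s - 60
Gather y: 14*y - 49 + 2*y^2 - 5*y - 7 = 2*y^2 + 9*y - 56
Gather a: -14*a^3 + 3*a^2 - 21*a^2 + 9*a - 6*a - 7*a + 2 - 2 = -14*a^3 - 18*a^2 - 4*a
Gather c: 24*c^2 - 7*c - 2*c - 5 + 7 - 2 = 24*c^2 - 9*c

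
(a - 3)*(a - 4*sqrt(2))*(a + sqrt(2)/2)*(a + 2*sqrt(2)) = a^4 - 3*a^3 - 3*sqrt(2)*a^3/2 - 18*a^2 + 9*sqrt(2)*a^2/2 - 8*sqrt(2)*a + 54*a + 24*sqrt(2)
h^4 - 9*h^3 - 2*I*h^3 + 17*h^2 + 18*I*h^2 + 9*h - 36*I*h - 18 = (h - 6)*(h - 3)*(h - I)^2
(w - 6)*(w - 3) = w^2 - 9*w + 18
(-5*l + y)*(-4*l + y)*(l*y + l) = 20*l^3*y + 20*l^3 - 9*l^2*y^2 - 9*l^2*y + l*y^3 + l*y^2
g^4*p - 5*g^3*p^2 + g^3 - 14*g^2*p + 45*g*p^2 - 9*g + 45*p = (g - 3)*(g + 3)*(g - 5*p)*(g*p + 1)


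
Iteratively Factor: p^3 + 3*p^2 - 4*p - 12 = (p + 2)*(p^2 + p - 6) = (p - 2)*(p + 2)*(p + 3)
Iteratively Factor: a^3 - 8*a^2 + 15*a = (a - 5)*(a^2 - 3*a) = (a - 5)*(a - 3)*(a)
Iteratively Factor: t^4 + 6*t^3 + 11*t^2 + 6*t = (t + 3)*(t^3 + 3*t^2 + 2*t) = (t + 1)*(t + 3)*(t^2 + 2*t) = (t + 1)*(t + 2)*(t + 3)*(t)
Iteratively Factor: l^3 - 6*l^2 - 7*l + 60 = (l - 4)*(l^2 - 2*l - 15) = (l - 5)*(l - 4)*(l + 3)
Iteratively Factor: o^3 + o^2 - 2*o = (o - 1)*(o^2 + 2*o) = o*(o - 1)*(o + 2)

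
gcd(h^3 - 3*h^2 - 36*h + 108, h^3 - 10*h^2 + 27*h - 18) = h^2 - 9*h + 18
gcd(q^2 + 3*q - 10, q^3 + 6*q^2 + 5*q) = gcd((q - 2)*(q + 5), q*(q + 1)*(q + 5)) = q + 5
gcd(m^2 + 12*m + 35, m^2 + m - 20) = m + 5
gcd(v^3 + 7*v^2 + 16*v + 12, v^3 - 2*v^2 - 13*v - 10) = v + 2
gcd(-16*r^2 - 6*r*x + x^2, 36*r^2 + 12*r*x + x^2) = 1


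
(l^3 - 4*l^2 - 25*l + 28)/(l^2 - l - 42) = (l^2 + 3*l - 4)/(l + 6)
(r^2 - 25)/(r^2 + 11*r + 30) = (r - 5)/(r + 6)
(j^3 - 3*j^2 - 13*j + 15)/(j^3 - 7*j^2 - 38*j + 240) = (j^2 + 2*j - 3)/(j^2 - 2*j - 48)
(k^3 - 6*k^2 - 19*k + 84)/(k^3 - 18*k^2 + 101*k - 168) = (k + 4)/(k - 8)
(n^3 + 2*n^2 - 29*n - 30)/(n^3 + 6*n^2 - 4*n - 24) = (n^2 - 4*n - 5)/(n^2 - 4)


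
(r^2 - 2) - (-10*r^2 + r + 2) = 11*r^2 - r - 4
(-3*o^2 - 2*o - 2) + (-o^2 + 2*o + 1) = -4*o^2 - 1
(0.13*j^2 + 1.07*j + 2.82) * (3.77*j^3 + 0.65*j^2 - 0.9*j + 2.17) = 0.4901*j^5 + 4.1184*j^4 + 11.2099*j^3 + 1.1521*j^2 - 0.2161*j + 6.1194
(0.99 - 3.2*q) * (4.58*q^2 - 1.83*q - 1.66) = -14.656*q^3 + 10.3902*q^2 + 3.5003*q - 1.6434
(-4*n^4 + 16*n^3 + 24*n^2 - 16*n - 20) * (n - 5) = -4*n^5 + 36*n^4 - 56*n^3 - 136*n^2 + 60*n + 100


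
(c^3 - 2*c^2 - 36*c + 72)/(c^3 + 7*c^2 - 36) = (c - 6)/(c + 3)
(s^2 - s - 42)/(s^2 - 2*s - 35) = (s + 6)/(s + 5)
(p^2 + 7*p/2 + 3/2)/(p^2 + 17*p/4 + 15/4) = 2*(2*p + 1)/(4*p + 5)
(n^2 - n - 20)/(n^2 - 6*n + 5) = (n + 4)/(n - 1)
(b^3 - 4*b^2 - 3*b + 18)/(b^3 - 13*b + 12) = (b^2 - b - 6)/(b^2 + 3*b - 4)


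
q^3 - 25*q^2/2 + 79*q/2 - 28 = (q - 8)*(q - 7/2)*(q - 1)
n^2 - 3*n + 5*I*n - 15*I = (n - 3)*(n + 5*I)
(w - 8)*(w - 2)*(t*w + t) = t*w^3 - 9*t*w^2 + 6*t*w + 16*t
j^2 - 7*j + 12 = (j - 4)*(j - 3)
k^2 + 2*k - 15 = (k - 3)*(k + 5)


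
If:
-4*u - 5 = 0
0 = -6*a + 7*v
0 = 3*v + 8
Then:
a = -28/9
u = -5/4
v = -8/3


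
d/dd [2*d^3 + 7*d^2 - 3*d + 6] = 6*d^2 + 14*d - 3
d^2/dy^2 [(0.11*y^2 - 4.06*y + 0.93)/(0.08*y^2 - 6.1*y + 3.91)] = (0.0553920000000001*y^3 - 0.170736000000002*y^2 + 4.89676799999995*y - 121.677946)/(0.000512*y^6 - 0.11712*y^5 + 9.005472*y^4 - 238.42948*y^3 + 440.142444*y^2 - 279.77223*y + 59.776471)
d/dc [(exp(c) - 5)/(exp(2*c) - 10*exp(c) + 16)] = (-2*(exp(c) - 5)^2 + exp(2*c) - 10*exp(c) + 16)*exp(c)/(exp(2*c) - 10*exp(c) + 16)^2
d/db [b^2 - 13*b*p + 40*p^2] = 2*b - 13*p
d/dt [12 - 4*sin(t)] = -4*cos(t)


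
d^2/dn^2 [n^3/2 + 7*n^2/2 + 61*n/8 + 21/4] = 3*n + 7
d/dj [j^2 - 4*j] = 2*j - 4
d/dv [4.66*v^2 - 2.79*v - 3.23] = 9.32*v - 2.79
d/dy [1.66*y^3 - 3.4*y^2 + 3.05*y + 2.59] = 4.98*y^2 - 6.8*y + 3.05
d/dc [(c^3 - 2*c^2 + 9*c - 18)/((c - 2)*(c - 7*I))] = (c^2 - 14*I*c - 9)/(c^2 - 14*I*c - 49)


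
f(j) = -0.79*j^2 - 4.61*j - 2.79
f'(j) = -1.58*j - 4.61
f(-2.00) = 3.27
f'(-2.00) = -1.45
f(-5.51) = -1.37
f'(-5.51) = 4.10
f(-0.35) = -1.27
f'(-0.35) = -4.06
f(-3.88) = 3.20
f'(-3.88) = 1.52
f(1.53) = -11.69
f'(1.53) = -7.03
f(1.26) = -9.85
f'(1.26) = -6.60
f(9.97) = -127.28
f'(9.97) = -20.36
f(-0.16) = -2.07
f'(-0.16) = -4.36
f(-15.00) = -111.39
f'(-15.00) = 19.09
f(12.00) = -171.87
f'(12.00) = -23.57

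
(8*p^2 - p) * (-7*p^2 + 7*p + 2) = -56*p^4 + 63*p^3 + 9*p^2 - 2*p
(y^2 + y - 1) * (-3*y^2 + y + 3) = -3*y^4 - 2*y^3 + 7*y^2 + 2*y - 3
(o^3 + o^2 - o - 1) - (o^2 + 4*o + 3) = o^3 - 5*o - 4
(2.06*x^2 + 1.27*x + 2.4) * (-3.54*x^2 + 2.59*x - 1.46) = -7.2924*x^4 + 0.8396*x^3 - 8.2143*x^2 + 4.3618*x - 3.504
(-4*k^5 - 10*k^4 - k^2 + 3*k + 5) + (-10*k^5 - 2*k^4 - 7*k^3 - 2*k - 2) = -14*k^5 - 12*k^4 - 7*k^3 - k^2 + k + 3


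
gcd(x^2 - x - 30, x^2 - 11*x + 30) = x - 6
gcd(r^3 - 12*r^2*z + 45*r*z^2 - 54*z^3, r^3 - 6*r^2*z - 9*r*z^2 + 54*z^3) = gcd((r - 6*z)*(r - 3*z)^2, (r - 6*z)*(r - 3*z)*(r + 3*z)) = r^2 - 9*r*z + 18*z^2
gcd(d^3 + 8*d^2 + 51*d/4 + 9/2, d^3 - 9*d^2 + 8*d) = 1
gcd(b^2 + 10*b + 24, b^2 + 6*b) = b + 6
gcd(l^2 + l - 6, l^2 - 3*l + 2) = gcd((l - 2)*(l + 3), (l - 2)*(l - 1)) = l - 2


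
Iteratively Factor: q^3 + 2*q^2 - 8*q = (q)*(q^2 + 2*q - 8) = q*(q + 4)*(q - 2)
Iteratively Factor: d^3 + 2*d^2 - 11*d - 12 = (d + 1)*(d^2 + d - 12) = (d + 1)*(d + 4)*(d - 3)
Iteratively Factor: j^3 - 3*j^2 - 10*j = (j + 2)*(j^2 - 5*j) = j*(j + 2)*(j - 5)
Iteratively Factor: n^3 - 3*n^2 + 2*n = (n - 2)*(n^2 - n) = n*(n - 2)*(n - 1)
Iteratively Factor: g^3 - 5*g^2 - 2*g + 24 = (g - 4)*(g^2 - g - 6) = (g - 4)*(g + 2)*(g - 3)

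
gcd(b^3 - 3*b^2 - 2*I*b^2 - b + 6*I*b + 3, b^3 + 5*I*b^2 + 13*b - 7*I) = b^2 - 2*I*b - 1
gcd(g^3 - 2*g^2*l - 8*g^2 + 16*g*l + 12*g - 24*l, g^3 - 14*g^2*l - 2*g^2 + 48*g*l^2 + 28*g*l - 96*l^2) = g - 2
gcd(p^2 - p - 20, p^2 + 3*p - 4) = p + 4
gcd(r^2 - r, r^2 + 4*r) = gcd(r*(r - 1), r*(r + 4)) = r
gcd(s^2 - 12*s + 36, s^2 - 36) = s - 6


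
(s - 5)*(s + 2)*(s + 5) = s^3 + 2*s^2 - 25*s - 50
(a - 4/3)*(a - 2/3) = a^2 - 2*a + 8/9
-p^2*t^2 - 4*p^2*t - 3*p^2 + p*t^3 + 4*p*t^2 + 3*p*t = (-p + t)*(t + 3)*(p*t + p)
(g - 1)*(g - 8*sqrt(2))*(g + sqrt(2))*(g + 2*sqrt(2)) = g^4 - 5*sqrt(2)*g^3 - g^3 - 44*g^2 + 5*sqrt(2)*g^2 - 32*sqrt(2)*g + 44*g + 32*sqrt(2)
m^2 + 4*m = m*(m + 4)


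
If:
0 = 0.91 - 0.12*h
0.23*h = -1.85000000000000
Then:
No Solution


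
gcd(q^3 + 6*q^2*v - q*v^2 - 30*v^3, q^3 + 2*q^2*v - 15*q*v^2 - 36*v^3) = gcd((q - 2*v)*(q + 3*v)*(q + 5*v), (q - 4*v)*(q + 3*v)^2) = q + 3*v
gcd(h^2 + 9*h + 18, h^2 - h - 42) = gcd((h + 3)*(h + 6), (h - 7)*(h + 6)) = h + 6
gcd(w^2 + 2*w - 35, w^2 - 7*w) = 1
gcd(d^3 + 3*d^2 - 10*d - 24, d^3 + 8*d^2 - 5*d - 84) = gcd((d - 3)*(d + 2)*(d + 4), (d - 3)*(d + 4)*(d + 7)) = d^2 + d - 12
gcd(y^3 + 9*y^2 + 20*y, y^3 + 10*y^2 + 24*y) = y^2 + 4*y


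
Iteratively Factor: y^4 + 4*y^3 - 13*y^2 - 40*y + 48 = (y + 4)*(y^3 - 13*y + 12) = (y - 1)*(y + 4)*(y^2 + y - 12) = (y - 1)*(y + 4)^2*(y - 3)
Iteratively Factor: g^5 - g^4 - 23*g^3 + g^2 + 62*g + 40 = (g - 2)*(g^4 + g^3 - 21*g^2 - 41*g - 20) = (g - 2)*(g + 1)*(g^3 - 21*g - 20) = (g - 5)*(g - 2)*(g + 1)*(g^2 + 5*g + 4) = (g - 5)*(g - 2)*(g + 1)^2*(g + 4)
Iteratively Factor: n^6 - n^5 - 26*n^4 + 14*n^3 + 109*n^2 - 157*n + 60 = (n + 4)*(n^5 - 5*n^4 - 6*n^3 + 38*n^2 - 43*n + 15) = (n - 5)*(n + 4)*(n^4 - 6*n^2 + 8*n - 3) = (n - 5)*(n - 1)*(n + 4)*(n^3 + n^2 - 5*n + 3) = (n - 5)*(n - 1)^2*(n + 4)*(n^2 + 2*n - 3) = (n - 5)*(n - 1)^2*(n + 3)*(n + 4)*(n - 1)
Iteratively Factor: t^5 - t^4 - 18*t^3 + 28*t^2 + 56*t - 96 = (t - 2)*(t^4 + t^3 - 16*t^2 - 4*t + 48) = (t - 3)*(t - 2)*(t^3 + 4*t^2 - 4*t - 16) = (t - 3)*(t - 2)^2*(t^2 + 6*t + 8) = (t - 3)*(t - 2)^2*(t + 4)*(t + 2)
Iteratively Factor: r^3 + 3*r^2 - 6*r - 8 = (r - 2)*(r^2 + 5*r + 4) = (r - 2)*(r + 1)*(r + 4)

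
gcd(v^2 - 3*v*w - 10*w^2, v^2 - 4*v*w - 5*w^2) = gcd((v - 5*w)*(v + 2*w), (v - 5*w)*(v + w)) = v - 5*w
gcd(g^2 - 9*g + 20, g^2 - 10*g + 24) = g - 4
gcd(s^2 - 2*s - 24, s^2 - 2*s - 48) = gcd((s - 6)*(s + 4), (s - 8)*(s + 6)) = 1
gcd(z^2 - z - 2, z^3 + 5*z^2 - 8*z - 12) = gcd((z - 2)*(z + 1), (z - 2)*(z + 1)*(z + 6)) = z^2 - z - 2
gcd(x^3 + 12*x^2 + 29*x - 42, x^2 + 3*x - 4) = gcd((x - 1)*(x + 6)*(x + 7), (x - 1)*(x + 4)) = x - 1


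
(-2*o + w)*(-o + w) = 2*o^2 - 3*o*w + w^2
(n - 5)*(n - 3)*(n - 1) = n^3 - 9*n^2 + 23*n - 15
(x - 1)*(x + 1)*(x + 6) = x^3 + 6*x^2 - x - 6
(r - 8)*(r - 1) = r^2 - 9*r + 8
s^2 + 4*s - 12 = (s - 2)*(s + 6)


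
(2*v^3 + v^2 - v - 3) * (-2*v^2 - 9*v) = -4*v^5 - 20*v^4 - 7*v^3 + 15*v^2 + 27*v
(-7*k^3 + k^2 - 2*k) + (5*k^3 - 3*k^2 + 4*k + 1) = -2*k^3 - 2*k^2 + 2*k + 1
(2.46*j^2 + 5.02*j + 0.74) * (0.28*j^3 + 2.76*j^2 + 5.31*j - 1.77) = 0.6888*j^5 + 8.1952*j^4 + 27.125*j^3 + 24.3444*j^2 - 4.956*j - 1.3098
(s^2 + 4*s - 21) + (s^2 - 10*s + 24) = 2*s^2 - 6*s + 3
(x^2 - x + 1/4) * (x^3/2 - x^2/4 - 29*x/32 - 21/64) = x^5/2 - 3*x^4/4 - 17*x^3/32 + 33*x^2/64 + 13*x/128 - 21/256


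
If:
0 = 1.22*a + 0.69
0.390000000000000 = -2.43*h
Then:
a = -0.57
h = -0.16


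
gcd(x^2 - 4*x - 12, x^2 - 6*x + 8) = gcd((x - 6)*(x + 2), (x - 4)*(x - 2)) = 1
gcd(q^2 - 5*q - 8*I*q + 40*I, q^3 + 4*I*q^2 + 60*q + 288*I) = q - 8*I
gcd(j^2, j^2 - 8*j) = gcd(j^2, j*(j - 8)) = j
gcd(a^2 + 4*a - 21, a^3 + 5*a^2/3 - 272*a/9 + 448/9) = a + 7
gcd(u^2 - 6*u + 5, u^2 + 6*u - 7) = u - 1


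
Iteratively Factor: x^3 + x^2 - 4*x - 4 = (x + 1)*(x^2 - 4) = (x - 2)*(x + 1)*(x + 2)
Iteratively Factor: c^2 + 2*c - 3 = (c + 3)*(c - 1)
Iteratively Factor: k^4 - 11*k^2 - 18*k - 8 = (k - 4)*(k^3 + 4*k^2 + 5*k + 2) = (k - 4)*(k + 1)*(k^2 + 3*k + 2) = (k - 4)*(k + 1)*(k + 2)*(k + 1)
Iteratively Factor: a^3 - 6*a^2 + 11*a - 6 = (a - 1)*(a^2 - 5*a + 6) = (a - 2)*(a - 1)*(a - 3)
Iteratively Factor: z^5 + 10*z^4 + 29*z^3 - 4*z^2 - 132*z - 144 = (z - 2)*(z^4 + 12*z^3 + 53*z^2 + 102*z + 72) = (z - 2)*(z + 3)*(z^3 + 9*z^2 + 26*z + 24) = (z - 2)*(z + 3)^2*(z^2 + 6*z + 8) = (z - 2)*(z + 2)*(z + 3)^2*(z + 4)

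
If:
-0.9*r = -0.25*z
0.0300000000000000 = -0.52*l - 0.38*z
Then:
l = -0.730769230769231*z - 0.0576923076923077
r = 0.277777777777778*z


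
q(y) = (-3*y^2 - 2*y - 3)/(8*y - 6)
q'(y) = (-6*y - 2)/(8*y - 6) - 8*(-3*y^2 - 2*y - 3)/(8*y - 6)^2 = 3*(-2*y^2 + 3*y + 3)/(16*y^2 - 24*y + 9)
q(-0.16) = 0.38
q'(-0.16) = 0.56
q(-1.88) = 0.47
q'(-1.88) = -0.26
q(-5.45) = 1.64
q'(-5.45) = -0.35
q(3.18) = -2.04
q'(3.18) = -0.24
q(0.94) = -4.95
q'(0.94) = 21.05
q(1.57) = -2.06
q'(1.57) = 0.78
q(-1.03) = 0.29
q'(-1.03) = -0.13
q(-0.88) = 0.27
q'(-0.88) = -0.08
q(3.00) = -2.00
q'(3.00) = -0.22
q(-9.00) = 2.92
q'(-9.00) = -0.37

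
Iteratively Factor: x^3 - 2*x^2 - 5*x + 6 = (x - 3)*(x^2 + x - 2) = (x - 3)*(x - 1)*(x + 2)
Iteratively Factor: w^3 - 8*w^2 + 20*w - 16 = (w - 4)*(w^2 - 4*w + 4) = (w - 4)*(w - 2)*(w - 2)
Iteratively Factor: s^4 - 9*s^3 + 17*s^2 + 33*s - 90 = (s - 3)*(s^3 - 6*s^2 - s + 30) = (s - 3)*(s + 2)*(s^2 - 8*s + 15) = (s - 3)^2*(s + 2)*(s - 5)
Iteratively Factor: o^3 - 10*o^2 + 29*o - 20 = (o - 1)*(o^2 - 9*o + 20) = (o - 5)*(o - 1)*(o - 4)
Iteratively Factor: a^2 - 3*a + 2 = (a - 2)*(a - 1)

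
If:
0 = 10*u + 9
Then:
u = -9/10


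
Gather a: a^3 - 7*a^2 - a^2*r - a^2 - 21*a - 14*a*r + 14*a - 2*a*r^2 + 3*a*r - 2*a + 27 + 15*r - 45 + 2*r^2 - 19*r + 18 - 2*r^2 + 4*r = a^3 + a^2*(-r - 8) + a*(-2*r^2 - 11*r - 9)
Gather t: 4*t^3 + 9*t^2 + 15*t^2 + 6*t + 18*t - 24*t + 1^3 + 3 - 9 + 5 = 4*t^3 + 24*t^2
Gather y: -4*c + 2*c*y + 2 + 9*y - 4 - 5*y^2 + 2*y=-4*c - 5*y^2 + y*(2*c + 11) - 2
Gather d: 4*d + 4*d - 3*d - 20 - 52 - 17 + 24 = 5*d - 65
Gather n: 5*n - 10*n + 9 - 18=-5*n - 9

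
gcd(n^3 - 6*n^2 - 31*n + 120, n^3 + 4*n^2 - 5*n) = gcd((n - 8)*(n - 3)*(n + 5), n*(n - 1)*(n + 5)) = n + 5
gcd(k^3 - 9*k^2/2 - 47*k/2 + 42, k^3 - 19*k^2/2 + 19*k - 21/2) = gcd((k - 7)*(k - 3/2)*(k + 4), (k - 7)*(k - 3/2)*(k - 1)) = k^2 - 17*k/2 + 21/2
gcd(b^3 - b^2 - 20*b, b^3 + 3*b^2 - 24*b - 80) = b^2 - b - 20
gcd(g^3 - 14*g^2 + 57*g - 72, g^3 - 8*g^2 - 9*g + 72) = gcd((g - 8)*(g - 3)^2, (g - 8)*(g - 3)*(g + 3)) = g^2 - 11*g + 24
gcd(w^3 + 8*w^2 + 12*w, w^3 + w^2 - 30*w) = w^2 + 6*w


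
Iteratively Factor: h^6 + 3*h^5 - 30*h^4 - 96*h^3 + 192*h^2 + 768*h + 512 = (h + 2)*(h^5 + h^4 - 32*h^3 - 32*h^2 + 256*h + 256) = (h + 2)*(h + 4)*(h^4 - 3*h^3 - 20*h^2 + 48*h + 64) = (h + 2)*(h + 4)^2*(h^3 - 7*h^2 + 8*h + 16) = (h - 4)*(h + 2)*(h + 4)^2*(h^2 - 3*h - 4) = (h - 4)^2*(h + 2)*(h + 4)^2*(h + 1)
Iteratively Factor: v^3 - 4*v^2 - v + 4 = (v + 1)*(v^2 - 5*v + 4) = (v - 4)*(v + 1)*(v - 1)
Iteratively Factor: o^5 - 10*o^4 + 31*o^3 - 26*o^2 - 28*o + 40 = (o - 2)*(o^4 - 8*o^3 + 15*o^2 + 4*o - 20) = (o - 2)*(o + 1)*(o^3 - 9*o^2 + 24*o - 20) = (o - 2)^2*(o + 1)*(o^2 - 7*o + 10) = (o - 5)*(o - 2)^2*(o + 1)*(o - 2)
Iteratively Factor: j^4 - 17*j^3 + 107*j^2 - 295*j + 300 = (j - 5)*(j^3 - 12*j^2 + 47*j - 60) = (j - 5)*(j - 3)*(j^2 - 9*j + 20) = (j - 5)^2*(j - 3)*(j - 4)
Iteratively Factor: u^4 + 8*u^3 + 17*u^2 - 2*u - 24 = (u + 3)*(u^3 + 5*u^2 + 2*u - 8) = (u + 2)*(u + 3)*(u^2 + 3*u - 4) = (u + 2)*(u + 3)*(u + 4)*(u - 1)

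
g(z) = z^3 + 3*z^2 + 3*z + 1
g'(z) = 3*z^2 + 6*z + 3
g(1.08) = 9.00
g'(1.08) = 12.98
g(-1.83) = -0.57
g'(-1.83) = 2.07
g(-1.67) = -0.30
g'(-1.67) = 1.35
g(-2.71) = -5.00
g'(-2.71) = 8.77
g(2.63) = 47.83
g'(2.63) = 39.53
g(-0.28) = 0.37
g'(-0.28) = 1.56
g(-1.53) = -0.15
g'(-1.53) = 0.84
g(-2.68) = -4.74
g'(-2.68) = 8.47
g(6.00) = 343.00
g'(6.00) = 147.00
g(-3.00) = -8.00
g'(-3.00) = 12.00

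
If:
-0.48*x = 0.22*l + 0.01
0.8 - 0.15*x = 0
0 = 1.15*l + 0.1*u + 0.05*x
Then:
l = -11.68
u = 131.67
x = 5.33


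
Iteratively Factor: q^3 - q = (q + 1)*(q^2 - q) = q*(q + 1)*(q - 1)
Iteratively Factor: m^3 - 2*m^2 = (m)*(m^2 - 2*m) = m*(m - 2)*(m)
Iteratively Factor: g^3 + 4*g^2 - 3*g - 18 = (g + 3)*(g^2 + g - 6) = (g - 2)*(g + 3)*(g + 3)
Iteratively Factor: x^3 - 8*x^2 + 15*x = (x)*(x^2 - 8*x + 15) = x*(x - 5)*(x - 3)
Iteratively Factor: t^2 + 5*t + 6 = (t + 2)*(t + 3)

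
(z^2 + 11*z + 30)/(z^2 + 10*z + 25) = (z + 6)/(z + 5)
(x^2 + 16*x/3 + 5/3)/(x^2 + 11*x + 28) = (3*x^2 + 16*x + 5)/(3*(x^2 + 11*x + 28))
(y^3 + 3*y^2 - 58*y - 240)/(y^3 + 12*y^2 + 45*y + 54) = (y^2 - 3*y - 40)/(y^2 + 6*y + 9)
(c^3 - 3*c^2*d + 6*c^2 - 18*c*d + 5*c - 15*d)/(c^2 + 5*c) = c - 3*d + 1 - 3*d/c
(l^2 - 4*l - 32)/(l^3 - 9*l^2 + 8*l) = (l + 4)/(l*(l - 1))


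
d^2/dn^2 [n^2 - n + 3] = 2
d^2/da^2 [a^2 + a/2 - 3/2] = 2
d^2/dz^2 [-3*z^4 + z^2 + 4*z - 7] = 2 - 36*z^2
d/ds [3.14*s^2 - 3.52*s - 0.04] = 6.28*s - 3.52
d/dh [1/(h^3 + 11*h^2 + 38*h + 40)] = (-3*h^2 - 22*h - 38)/(h^3 + 11*h^2 + 38*h + 40)^2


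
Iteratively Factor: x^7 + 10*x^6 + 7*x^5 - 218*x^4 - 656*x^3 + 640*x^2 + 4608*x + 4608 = (x + 2)*(x^6 + 8*x^5 - 9*x^4 - 200*x^3 - 256*x^2 + 1152*x + 2304) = (x + 2)*(x + 4)*(x^5 + 4*x^4 - 25*x^3 - 100*x^2 + 144*x + 576) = (x - 4)*(x + 2)*(x + 4)*(x^4 + 8*x^3 + 7*x^2 - 72*x - 144) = (x - 4)*(x - 3)*(x + 2)*(x + 4)*(x^3 + 11*x^2 + 40*x + 48) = (x - 4)*(x - 3)*(x + 2)*(x + 4)^2*(x^2 + 7*x + 12) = (x - 4)*(x - 3)*(x + 2)*(x + 3)*(x + 4)^2*(x + 4)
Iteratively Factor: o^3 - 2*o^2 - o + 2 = (o - 1)*(o^2 - o - 2) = (o - 1)*(o + 1)*(o - 2)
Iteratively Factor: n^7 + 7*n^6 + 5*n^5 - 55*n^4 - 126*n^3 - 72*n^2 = (n + 1)*(n^6 + 6*n^5 - n^4 - 54*n^3 - 72*n^2) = n*(n + 1)*(n^5 + 6*n^4 - n^3 - 54*n^2 - 72*n) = n*(n + 1)*(n + 3)*(n^4 + 3*n^3 - 10*n^2 - 24*n) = n*(n - 3)*(n + 1)*(n + 3)*(n^3 + 6*n^2 + 8*n) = n*(n - 3)*(n + 1)*(n + 3)*(n + 4)*(n^2 + 2*n) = n*(n - 3)*(n + 1)*(n + 2)*(n + 3)*(n + 4)*(n)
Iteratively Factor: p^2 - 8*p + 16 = (p - 4)*(p - 4)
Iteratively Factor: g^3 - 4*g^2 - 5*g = (g - 5)*(g^2 + g) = (g - 5)*(g + 1)*(g)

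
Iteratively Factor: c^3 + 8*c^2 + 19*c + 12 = (c + 4)*(c^2 + 4*c + 3) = (c + 1)*(c + 4)*(c + 3)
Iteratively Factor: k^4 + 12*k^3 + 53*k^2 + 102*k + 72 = (k + 3)*(k^3 + 9*k^2 + 26*k + 24) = (k + 2)*(k + 3)*(k^2 + 7*k + 12) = (k + 2)*(k + 3)^2*(k + 4)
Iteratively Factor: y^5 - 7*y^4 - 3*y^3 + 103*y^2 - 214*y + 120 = (y - 2)*(y^4 - 5*y^3 - 13*y^2 + 77*y - 60) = (y - 2)*(y - 1)*(y^3 - 4*y^2 - 17*y + 60) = (y - 2)*(y - 1)*(y + 4)*(y^2 - 8*y + 15) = (y - 3)*(y - 2)*(y - 1)*(y + 4)*(y - 5)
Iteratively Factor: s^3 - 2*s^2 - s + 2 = (s + 1)*(s^2 - 3*s + 2) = (s - 1)*(s + 1)*(s - 2)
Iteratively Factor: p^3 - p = (p + 1)*(p^2 - p) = (p - 1)*(p + 1)*(p)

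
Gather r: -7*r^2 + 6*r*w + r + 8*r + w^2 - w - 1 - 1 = -7*r^2 + r*(6*w + 9) + w^2 - w - 2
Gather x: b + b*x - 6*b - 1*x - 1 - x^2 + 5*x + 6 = -5*b - x^2 + x*(b + 4) + 5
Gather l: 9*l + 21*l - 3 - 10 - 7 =30*l - 20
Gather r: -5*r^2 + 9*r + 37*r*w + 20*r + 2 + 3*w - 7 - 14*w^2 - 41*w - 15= -5*r^2 + r*(37*w + 29) - 14*w^2 - 38*w - 20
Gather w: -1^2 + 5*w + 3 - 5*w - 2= 0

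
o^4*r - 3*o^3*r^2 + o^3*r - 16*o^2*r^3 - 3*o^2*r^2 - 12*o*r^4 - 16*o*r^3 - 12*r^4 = (o - 6*r)*(o + r)*(o + 2*r)*(o*r + r)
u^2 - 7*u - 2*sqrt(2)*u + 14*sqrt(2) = (u - 7)*(u - 2*sqrt(2))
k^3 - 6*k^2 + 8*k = k*(k - 4)*(k - 2)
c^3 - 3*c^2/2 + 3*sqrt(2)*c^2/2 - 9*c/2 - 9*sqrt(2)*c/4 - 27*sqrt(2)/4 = (c - 3)*(c + 3/2)*(c + 3*sqrt(2)/2)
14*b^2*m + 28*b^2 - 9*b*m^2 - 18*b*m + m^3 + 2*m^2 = (-7*b + m)*(-2*b + m)*(m + 2)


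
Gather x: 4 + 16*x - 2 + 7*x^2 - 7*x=7*x^2 + 9*x + 2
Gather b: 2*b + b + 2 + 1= 3*b + 3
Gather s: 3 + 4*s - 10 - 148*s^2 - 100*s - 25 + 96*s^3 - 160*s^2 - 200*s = 96*s^3 - 308*s^2 - 296*s - 32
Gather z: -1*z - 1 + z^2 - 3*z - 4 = z^2 - 4*z - 5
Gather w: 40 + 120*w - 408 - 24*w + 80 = 96*w - 288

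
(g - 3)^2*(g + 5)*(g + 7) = g^4 + 6*g^3 - 28*g^2 - 102*g + 315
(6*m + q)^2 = 36*m^2 + 12*m*q + q^2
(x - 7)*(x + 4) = x^2 - 3*x - 28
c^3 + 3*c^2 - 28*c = c*(c - 4)*(c + 7)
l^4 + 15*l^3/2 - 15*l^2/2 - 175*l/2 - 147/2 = (l - 7/2)*(l + 1)*(l + 3)*(l + 7)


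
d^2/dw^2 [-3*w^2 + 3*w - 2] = -6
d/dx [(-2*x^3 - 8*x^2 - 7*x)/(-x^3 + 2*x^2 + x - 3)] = 3*(-4*x^4 - 6*x^3 + 8*x^2 + 16*x + 7)/(x^6 - 4*x^5 + 2*x^4 + 10*x^3 - 11*x^2 - 6*x + 9)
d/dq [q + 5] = 1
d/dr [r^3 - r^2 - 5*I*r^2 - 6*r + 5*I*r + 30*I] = 3*r^2 - 2*r - 10*I*r - 6 + 5*I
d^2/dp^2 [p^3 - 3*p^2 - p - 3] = 6*p - 6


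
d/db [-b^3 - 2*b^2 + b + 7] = -3*b^2 - 4*b + 1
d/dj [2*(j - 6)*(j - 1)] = 4*j - 14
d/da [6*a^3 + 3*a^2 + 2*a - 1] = 18*a^2 + 6*a + 2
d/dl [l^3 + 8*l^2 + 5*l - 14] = 3*l^2 + 16*l + 5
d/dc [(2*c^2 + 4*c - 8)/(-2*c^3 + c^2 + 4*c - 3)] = 4*(c^3 + 5*c^2 - 6*c - 5)/(4*c^5 - 15*c^3 + 5*c^2 + 15*c - 9)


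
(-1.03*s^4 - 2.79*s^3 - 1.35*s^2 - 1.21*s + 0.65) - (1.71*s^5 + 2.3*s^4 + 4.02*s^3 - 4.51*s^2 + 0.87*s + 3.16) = -1.71*s^5 - 3.33*s^4 - 6.81*s^3 + 3.16*s^2 - 2.08*s - 2.51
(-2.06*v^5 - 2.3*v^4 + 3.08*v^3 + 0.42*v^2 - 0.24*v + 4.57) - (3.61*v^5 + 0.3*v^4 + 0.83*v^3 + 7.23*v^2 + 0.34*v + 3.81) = -5.67*v^5 - 2.6*v^4 + 2.25*v^3 - 6.81*v^2 - 0.58*v + 0.76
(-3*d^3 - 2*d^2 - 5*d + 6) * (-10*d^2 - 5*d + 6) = 30*d^5 + 35*d^4 + 42*d^3 - 47*d^2 - 60*d + 36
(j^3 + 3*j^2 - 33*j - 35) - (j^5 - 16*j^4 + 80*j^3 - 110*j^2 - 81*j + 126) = -j^5 + 16*j^4 - 79*j^3 + 113*j^2 + 48*j - 161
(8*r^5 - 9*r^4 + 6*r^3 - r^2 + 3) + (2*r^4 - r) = 8*r^5 - 7*r^4 + 6*r^3 - r^2 - r + 3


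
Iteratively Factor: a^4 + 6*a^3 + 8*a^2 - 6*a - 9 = (a + 1)*(a^3 + 5*a^2 + 3*a - 9) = (a + 1)*(a + 3)*(a^2 + 2*a - 3) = (a + 1)*(a + 3)^2*(a - 1)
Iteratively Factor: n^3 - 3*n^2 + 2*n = (n - 1)*(n^2 - 2*n) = (n - 2)*(n - 1)*(n)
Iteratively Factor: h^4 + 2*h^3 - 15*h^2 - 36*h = (h)*(h^3 + 2*h^2 - 15*h - 36) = h*(h + 3)*(h^2 - h - 12) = h*(h - 4)*(h + 3)*(h + 3)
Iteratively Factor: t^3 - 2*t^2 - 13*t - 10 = (t - 5)*(t^2 + 3*t + 2) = (t - 5)*(t + 2)*(t + 1)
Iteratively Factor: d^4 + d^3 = (d)*(d^3 + d^2) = d^2*(d^2 + d) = d^2*(d + 1)*(d)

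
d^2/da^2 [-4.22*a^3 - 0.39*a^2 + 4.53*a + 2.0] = -25.32*a - 0.78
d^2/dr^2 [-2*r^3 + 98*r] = -12*r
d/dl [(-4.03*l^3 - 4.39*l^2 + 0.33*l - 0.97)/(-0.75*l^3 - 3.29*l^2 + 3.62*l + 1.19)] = (-1.77635683940025e-15*l^5 + 9.9662*l^4 - 28.6822*l^3 - 31.3757*l^2 - 16.8308*l + 3.9041)/(0.5625*l^6 + 4.935*l^5 + 5.3941*l^4 - 25.6046*l^3 + 5.2742*l^2 + 8.6156*l + 1.4161)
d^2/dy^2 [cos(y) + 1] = -cos(y)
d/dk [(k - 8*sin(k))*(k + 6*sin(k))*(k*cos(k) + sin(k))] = -k^3*sin(k) + 4*k^2*sin(k)^2 + 4*k^2*cos(k) - 2*k^2 + 144*k*sin(k)^3 - 8*k*sin(k)*cos(k) - 94*k*sin(k) - 192*sin(k)^2*cos(k) - 2*sin(k)^2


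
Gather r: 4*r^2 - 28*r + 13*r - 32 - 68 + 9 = 4*r^2 - 15*r - 91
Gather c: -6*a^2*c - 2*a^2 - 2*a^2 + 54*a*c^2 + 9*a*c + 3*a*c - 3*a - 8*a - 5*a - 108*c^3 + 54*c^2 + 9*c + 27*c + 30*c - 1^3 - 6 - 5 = -4*a^2 - 16*a - 108*c^3 + c^2*(54*a + 54) + c*(-6*a^2 + 12*a + 66) - 12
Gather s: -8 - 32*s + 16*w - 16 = -32*s + 16*w - 24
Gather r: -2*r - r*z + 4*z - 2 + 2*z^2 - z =r*(-z - 2) + 2*z^2 + 3*z - 2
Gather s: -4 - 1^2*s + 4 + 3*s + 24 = 2*s + 24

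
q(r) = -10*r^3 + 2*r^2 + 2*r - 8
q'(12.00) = -4270.00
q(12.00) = -16976.00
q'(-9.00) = -2464.00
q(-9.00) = 7426.00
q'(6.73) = -1329.87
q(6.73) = -2952.17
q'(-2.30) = -165.90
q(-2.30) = 119.65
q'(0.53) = -4.31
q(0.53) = -7.87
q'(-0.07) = 1.57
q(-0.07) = -8.13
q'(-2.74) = -234.19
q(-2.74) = 207.24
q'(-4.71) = -682.36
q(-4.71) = 1071.82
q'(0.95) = -21.28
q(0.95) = -12.87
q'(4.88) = -692.91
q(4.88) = -1112.75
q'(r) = -30*r^2 + 4*r + 2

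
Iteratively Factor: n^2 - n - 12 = (n - 4)*(n + 3)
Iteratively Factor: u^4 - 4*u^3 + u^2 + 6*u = (u - 3)*(u^3 - u^2 - 2*u) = u*(u - 3)*(u^2 - u - 2) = u*(u - 3)*(u - 2)*(u + 1)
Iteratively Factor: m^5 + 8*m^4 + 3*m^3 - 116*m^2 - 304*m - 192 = (m + 1)*(m^4 + 7*m^3 - 4*m^2 - 112*m - 192) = (m + 1)*(m + 4)*(m^3 + 3*m^2 - 16*m - 48) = (m + 1)*(m + 3)*(m + 4)*(m^2 - 16) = (m - 4)*(m + 1)*(m + 3)*(m + 4)*(m + 4)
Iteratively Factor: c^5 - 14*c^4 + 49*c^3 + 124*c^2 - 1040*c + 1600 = (c - 4)*(c^4 - 10*c^3 + 9*c^2 + 160*c - 400) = (c - 4)^2*(c^3 - 6*c^2 - 15*c + 100) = (c - 4)^2*(c + 4)*(c^2 - 10*c + 25) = (c - 5)*(c - 4)^2*(c + 4)*(c - 5)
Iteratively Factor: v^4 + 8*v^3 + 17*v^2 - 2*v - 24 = (v + 3)*(v^3 + 5*v^2 + 2*v - 8) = (v - 1)*(v + 3)*(v^2 + 6*v + 8) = (v - 1)*(v + 3)*(v + 4)*(v + 2)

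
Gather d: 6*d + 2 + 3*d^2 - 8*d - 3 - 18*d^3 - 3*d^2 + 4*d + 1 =-18*d^3 + 2*d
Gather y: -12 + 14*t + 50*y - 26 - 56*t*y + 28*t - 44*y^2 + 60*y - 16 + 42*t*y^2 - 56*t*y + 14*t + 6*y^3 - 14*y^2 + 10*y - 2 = 56*t + 6*y^3 + y^2*(42*t - 58) + y*(120 - 112*t) - 56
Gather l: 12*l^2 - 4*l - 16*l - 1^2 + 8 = 12*l^2 - 20*l + 7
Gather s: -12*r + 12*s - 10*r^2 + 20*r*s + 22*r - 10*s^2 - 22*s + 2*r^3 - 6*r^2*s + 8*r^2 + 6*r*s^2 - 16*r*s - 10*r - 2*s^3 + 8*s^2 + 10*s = 2*r^3 - 2*r^2 - 2*s^3 + s^2*(6*r - 2) + s*(-6*r^2 + 4*r)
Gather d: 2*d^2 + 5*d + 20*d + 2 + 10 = 2*d^2 + 25*d + 12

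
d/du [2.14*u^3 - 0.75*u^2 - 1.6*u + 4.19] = 6.42*u^2 - 1.5*u - 1.6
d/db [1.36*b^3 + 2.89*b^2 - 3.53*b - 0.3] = 4.08*b^2 + 5.78*b - 3.53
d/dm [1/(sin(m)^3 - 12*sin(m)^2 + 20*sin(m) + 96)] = (-3*sin(m)^2 + 24*sin(m) - 20)*cos(m)/(sin(m)^3 - 12*sin(m)^2 + 20*sin(m) + 96)^2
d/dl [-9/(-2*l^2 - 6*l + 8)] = 9*(-2*l - 3)/(2*(l^2 + 3*l - 4)^2)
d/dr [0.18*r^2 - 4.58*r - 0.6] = 0.36*r - 4.58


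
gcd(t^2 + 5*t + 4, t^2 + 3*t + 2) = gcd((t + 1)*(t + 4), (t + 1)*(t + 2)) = t + 1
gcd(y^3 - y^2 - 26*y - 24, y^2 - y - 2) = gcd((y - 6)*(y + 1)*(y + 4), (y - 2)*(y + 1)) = y + 1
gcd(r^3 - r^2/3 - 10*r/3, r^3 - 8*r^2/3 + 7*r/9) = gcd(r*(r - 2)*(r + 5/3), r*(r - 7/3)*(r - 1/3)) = r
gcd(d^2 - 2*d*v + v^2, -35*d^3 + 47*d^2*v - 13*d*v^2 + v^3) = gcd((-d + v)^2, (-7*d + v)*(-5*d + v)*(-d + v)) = -d + v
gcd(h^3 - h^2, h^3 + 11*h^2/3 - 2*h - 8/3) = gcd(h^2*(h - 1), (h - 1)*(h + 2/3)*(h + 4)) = h - 1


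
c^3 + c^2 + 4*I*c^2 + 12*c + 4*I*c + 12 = (c + 1)*(c - 2*I)*(c + 6*I)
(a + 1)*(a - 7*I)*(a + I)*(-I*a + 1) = -I*a^4 - 5*a^3 - I*a^3 - 5*a^2 - 13*I*a^2 + 7*a - 13*I*a + 7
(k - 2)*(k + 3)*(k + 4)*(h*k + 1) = h*k^4 + 5*h*k^3 - 2*h*k^2 - 24*h*k + k^3 + 5*k^2 - 2*k - 24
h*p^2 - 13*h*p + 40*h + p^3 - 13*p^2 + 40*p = (h + p)*(p - 8)*(p - 5)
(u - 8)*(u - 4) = u^2 - 12*u + 32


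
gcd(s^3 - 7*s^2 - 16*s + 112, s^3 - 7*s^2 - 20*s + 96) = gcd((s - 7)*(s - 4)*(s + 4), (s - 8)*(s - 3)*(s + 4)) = s + 4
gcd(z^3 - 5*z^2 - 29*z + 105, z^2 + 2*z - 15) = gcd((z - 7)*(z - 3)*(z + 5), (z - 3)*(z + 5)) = z^2 + 2*z - 15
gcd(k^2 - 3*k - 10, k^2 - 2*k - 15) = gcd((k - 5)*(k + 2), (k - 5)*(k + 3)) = k - 5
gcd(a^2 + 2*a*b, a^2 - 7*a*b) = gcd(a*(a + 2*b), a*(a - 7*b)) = a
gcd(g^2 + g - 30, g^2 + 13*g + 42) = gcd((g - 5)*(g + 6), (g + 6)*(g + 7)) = g + 6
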